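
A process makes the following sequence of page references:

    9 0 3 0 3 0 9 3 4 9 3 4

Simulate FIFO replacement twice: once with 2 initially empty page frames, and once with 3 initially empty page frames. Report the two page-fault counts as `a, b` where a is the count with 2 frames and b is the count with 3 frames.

2 frames: F F F . . . F . F . F . → 6 faults.
3 frames: F F F . . . . . F F . . → 5 faults.
5 < 6: adding a frame reduced faults, as is typical.

6, 5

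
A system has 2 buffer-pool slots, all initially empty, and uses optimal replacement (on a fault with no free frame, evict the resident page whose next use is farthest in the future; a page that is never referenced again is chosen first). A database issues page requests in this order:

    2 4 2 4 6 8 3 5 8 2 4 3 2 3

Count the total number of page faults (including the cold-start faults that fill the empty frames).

9

2: miss, frames (2)
4: miss, frames (2 4)
2: hit
4: hit
6: miss, evict 4, frames (2 6)
8: miss, evict 6, frames (2 8)
3: miss, evict 2, frames (8 3)
5: miss, evict 3, frames (8 5)
8: hit
2: miss, evict 5, frames (8 2)
4: miss, evict 8, frames (2 4)
3: miss, evict 4, frames (2 3)
2: hit
3: hit
Page faults: 9.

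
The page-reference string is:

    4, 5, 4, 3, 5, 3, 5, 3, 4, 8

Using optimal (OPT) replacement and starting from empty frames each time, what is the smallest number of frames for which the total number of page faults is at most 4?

3

f=1: 10 faults
f=2: 5 faults
f=3: 4 faults
f=4: 4 faults
Smallest f with faults ≤ 4 is 3.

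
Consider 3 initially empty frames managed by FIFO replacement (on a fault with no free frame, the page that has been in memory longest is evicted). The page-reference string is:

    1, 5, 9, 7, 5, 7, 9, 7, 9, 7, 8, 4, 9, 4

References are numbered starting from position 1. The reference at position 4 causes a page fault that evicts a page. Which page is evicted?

pos 1: 1 → fault, frames (1)
pos 2: 5 → fault, frames (1 5)
pos 3: 9 → fault, frames (1 5 9)
pos 4: 7 → fault, evict 1, frames (5 9 7)
At position 4, page 1 is evicted.

1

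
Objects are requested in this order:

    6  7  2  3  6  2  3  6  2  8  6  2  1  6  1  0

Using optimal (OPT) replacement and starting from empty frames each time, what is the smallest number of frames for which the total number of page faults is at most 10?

2

f=1: 16 faults
f=2: 10 faults
f=3: 7 faults
f=4: 7 faults
f=5: 7 faults
f=6: 7 faults
f=7: 7 faults
Smallest f with faults ≤ 10 is 2.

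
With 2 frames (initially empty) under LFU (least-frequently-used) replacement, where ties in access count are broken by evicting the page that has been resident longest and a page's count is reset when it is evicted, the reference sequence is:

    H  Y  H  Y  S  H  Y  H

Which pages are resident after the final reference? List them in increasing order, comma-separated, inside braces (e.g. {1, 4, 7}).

{H, Y}

H -> miss, frames [H]
Y -> miss, frames [H, Y]
H -> hit
Y -> hit
S -> miss, evict H, frames [Y, S]
H -> miss, evict S, frames [Y, H]
Y -> hit
H -> hit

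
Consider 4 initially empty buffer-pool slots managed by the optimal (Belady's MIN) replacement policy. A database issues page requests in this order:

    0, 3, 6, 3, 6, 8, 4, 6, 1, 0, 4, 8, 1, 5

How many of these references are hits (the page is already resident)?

7

0: miss, frames [0]
3: miss, frames [0, 3]
6: miss, frames [0, 3, 6]
3: hit
6: hit
8: miss, frames [0, 3, 6, 8]
4: miss, evict 3, frames [0, 6, 8, 4]
6: hit
1: miss, evict 6, frames [0, 8, 4, 1]
0: hit
4: hit
8: hit
1: hit
5: miss, evict 1, frames [0, 8, 4, 5]
Hits: 7.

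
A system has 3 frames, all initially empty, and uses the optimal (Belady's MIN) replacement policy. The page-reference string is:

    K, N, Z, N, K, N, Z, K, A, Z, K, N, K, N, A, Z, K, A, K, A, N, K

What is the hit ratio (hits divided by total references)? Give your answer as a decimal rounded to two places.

0.68

K -> miss, frames (K)
N -> miss, frames (K N)
Z -> miss, frames (K N Z)
N -> hit
K -> hit
N -> hit
Z -> hit
K -> hit
A -> miss, evict N, frames (K Z A)
Z -> hit
K -> hit
N -> miss, evict Z, frames (K A N)
K -> hit
N -> hit
A -> hit
Z -> miss, evict N, frames (K A Z)
K -> hit
A -> hit
K -> hit
A -> hit
N -> miss, evict Z, frames (K A N)
K -> hit
Hits: 15 of 22 references → 15/22 = 0.6818.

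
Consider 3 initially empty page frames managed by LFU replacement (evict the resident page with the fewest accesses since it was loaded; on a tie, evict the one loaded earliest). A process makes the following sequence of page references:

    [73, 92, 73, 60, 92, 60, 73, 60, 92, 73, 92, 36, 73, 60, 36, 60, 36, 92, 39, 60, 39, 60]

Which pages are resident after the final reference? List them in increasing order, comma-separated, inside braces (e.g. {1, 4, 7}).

{60, 73, 92}

73 -> fault, frames {73}
92 -> fault, frames {73,92}
73 -> hit
60 -> fault, frames {73,92,60}
92 -> hit
60 -> hit
73 -> hit
60 -> hit
92 -> hit
73 -> hit
92 -> hit
36 -> fault, evict 60, frames {73,92,36}
73 -> hit
60 -> fault, evict 36, frames {73,92,60}
36 -> fault, evict 60, frames {73,92,36}
60 -> fault, evict 36, frames {73,92,60}
36 -> fault, evict 60, frames {73,92,36}
92 -> hit
39 -> fault, evict 36, frames {73,92,39}
60 -> fault, evict 39, frames {73,92,60}
39 -> fault, evict 60, frames {73,92,39}
60 -> fault, evict 39, frames {73,92,60}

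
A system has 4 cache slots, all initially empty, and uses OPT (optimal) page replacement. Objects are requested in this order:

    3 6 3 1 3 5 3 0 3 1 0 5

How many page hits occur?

7

3 → fault, frames {3}
6 → fault, frames {3,6}
3 → hit
1 → fault, frames {3,6,1}
3 → hit
5 → fault, frames {3,6,1,5}
3 → hit
0 → fault, evict 6, frames {3,1,5,0}
3 → hit
1 → hit
0 → hit
5 → hit
Hits: 7.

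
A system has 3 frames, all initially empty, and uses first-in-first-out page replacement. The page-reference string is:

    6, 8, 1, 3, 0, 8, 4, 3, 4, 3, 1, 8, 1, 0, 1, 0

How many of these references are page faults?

11

6: miss, frames [6]
8: miss, frames [6, 8]
1: miss, frames [6, 8, 1]
3: miss, evict 6, frames [8, 1, 3]
0: miss, evict 8, frames [1, 3, 0]
8: miss, evict 1, frames [3, 0, 8]
4: miss, evict 3, frames [0, 8, 4]
3: miss, evict 0, frames [8, 4, 3]
4: hit
3: hit
1: miss, evict 8, frames [4, 3, 1]
8: miss, evict 4, frames [3, 1, 8]
1: hit
0: miss, evict 3, frames [1, 8, 0]
1: hit
0: hit
Page faults: 11.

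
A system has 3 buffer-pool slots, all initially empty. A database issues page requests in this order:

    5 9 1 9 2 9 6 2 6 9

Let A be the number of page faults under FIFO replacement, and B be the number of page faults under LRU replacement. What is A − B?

1

Under FIFO: F F F . F . F . . F → 6 faults.
Under LRU: F F F . F . F . . . → 5 faults.
A − B = 6 − 5 = 1.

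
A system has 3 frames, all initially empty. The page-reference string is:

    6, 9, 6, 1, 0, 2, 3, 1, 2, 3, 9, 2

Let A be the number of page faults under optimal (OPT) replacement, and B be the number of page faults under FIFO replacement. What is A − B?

Under OPT: F F . F F F F . . . F . → 7 faults.
Under FIFO: F F . F F F F F . . F F → 9 faults.
A − B = 7 − 9 = -2.

-2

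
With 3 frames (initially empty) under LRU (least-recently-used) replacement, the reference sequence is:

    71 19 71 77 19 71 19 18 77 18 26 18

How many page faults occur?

71 -> miss, frames [71]
19 -> miss, frames [71, 19]
71 -> hit
77 -> miss, frames [19, 71, 77]
19 -> hit
71 -> hit
19 -> hit
18 -> miss, evict 77, frames [71, 19, 18]
77 -> miss, evict 71, frames [19, 18, 77]
18 -> hit
26 -> miss, evict 19, frames [77, 18, 26]
18 -> hit
Page faults: 6.

6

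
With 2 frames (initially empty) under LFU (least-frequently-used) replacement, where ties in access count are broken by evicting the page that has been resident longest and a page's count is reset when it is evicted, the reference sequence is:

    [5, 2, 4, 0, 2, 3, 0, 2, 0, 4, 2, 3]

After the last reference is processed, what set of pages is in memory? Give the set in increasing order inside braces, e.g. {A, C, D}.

5 → fault, frames (5)
2 → fault, frames (5 2)
4 → fault, evict 5, frames (2 4)
0 → fault, evict 2, frames (4 0)
2 → fault, evict 4, frames (0 2)
3 → fault, evict 0, frames (2 3)
0 → fault, evict 2, frames (3 0)
2 → fault, evict 3, frames (0 2)
0 → hit
4 → fault, evict 2, frames (0 4)
2 → fault, evict 4, frames (0 2)
3 → fault, evict 2, frames (0 3)

{0, 3}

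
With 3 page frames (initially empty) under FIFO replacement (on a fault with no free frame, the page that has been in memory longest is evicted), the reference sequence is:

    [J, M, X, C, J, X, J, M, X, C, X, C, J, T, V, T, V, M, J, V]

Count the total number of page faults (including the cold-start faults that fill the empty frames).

J → fault, frames {J}
M → fault, frames {J,M}
X → fault, frames {J,M,X}
C → fault, evict J, frames {M,X,C}
J → fault, evict M, frames {X,C,J}
X → hit
J → hit
M → fault, evict X, frames {C,J,M}
X → fault, evict C, frames {J,M,X}
C → fault, evict J, frames {M,X,C}
X → hit
C → hit
J → fault, evict M, frames {X,C,J}
T → fault, evict X, frames {C,J,T}
V → fault, evict C, frames {J,T,V}
T → hit
V → hit
M → fault, evict J, frames {T,V,M}
J → fault, evict T, frames {V,M,J}
V → hit
Page faults: 13.

13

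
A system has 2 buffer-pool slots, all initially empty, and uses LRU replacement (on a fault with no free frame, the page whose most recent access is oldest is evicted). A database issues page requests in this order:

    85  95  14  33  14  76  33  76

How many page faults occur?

85 → fault, frames (85)
95 → fault, frames (85 95)
14 → fault, evict 85, frames (95 14)
33 → fault, evict 95, frames (14 33)
14 → hit
76 → fault, evict 33, frames (14 76)
33 → fault, evict 14, frames (76 33)
76 → hit
Page faults: 6.

6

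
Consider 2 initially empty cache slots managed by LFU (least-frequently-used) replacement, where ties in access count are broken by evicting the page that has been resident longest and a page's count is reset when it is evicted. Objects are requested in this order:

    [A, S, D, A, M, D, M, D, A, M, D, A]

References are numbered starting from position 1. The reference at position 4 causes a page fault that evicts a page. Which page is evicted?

pos 1: A: miss, frames (A)
pos 2: S: miss, frames (A S)
pos 3: D: miss, evict A, frames (S D)
pos 4: A: miss, evict S, frames (D A)
At position 4, page S is evicted.

S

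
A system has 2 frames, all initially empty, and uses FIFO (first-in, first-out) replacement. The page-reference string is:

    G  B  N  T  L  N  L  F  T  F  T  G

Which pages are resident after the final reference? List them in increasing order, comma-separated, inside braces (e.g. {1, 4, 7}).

G: fault, frames [G]
B: fault, frames [G, B]
N: fault, evict G, frames [B, N]
T: fault, evict B, frames [N, T]
L: fault, evict N, frames [T, L]
N: fault, evict T, frames [L, N]
L: hit
F: fault, evict L, frames [N, F]
T: fault, evict N, frames [F, T]
F: hit
T: hit
G: fault, evict F, frames [T, G]

{G, T}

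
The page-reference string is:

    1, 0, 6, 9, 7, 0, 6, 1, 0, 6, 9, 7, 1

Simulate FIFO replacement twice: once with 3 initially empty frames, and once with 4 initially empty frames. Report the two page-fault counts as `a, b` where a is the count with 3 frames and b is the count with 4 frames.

10, 11

3 frames: F F F F F F F F . . F F . → 10 faults.
4 frames: F F F F F . . F F F F F F → 11 faults.
11 > 10: adding a frame increased faults — Belady's anomaly.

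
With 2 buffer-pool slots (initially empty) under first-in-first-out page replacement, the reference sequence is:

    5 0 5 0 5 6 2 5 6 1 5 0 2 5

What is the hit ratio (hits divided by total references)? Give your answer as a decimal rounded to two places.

0.21

5 → miss, frames {5}
0 → miss, frames {5,0}
5 → hit
0 → hit
5 → hit
6 → miss, evict 5, frames {0,6}
2 → miss, evict 0, frames {6,2}
5 → miss, evict 6, frames {2,5}
6 → miss, evict 2, frames {5,6}
1 → miss, evict 5, frames {6,1}
5 → miss, evict 6, frames {1,5}
0 → miss, evict 1, frames {5,0}
2 → miss, evict 5, frames {0,2}
5 → miss, evict 0, frames {2,5}
Hits: 3 of 14 references → 3/14 = 0.2143.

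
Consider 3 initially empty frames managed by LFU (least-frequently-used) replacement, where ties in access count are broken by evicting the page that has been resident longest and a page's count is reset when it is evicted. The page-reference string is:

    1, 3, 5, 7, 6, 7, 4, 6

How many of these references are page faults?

1 → miss, frames [1]
3 → miss, frames [1, 3]
5 → miss, frames [1, 3, 5]
7 → miss, evict 1, frames [3, 5, 7]
6 → miss, evict 3, frames [5, 7, 6]
7 → hit
4 → miss, evict 5, frames [7, 6, 4]
6 → hit
Page faults: 6.

6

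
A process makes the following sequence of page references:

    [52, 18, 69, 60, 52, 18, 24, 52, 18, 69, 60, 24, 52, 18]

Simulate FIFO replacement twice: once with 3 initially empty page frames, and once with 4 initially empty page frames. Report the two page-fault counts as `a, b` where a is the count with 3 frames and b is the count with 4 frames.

11, 12

3 frames: F F F F F F F . . F F . F F → 11 faults.
4 frames: F F F F . . F F F F F F F F → 12 faults.
12 > 11: adding a frame increased faults — Belady's anomaly.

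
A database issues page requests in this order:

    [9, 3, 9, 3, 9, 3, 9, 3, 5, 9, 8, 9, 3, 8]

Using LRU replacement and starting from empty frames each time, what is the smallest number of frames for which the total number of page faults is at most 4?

4

f=1: 14 faults
f=2: 7 faults
f=3: 5 faults
f=4: 4 faults
Smallest f with faults ≤ 4 is 4.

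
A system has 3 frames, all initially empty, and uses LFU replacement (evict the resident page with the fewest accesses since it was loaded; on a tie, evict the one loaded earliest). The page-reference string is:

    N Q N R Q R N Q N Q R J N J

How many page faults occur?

4

N -> fault, frames (N)
Q -> fault, frames (N Q)
N -> hit
R -> fault, frames (N Q R)
Q -> hit
R -> hit
N -> hit
Q -> hit
N -> hit
Q -> hit
R -> hit
J -> fault, evict R, frames (N Q J)
N -> hit
J -> hit
Page faults: 4.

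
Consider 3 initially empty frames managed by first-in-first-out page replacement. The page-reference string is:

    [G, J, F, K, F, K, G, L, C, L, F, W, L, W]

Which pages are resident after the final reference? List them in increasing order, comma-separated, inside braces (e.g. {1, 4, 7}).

{F, L, W}

G: miss, frames [G]
J: miss, frames [G, J]
F: miss, frames [G, J, F]
K: miss, evict G, frames [J, F, K]
F: hit
K: hit
G: miss, evict J, frames [F, K, G]
L: miss, evict F, frames [K, G, L]
C: miss, evict K, frames [G, L, C]
L: hit
F: miss, evict G, frames [L, C, F]
W: miss, evict L, frames [C, F, W]
L: miss, evict C, frames [F, W, L]
W: hit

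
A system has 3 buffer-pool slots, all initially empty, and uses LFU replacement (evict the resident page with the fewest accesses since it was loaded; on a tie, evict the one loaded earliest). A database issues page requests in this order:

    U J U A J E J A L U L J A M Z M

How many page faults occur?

10

U: miss, frames {U}
J: miss, frames {U,J}
U: hit
A: miss, frames {U,J,A}
J: hit
E: miss, evict A, frames {U,J,E}
J: hit
A: miss, evict E, frames {U,J,A}
L: miss, evict A, frames {U,J,L}
U: hit
L: hit
J: hit
A: miss, evict L, frames {U,J,A}
M: miss, evict A, frames {U,J,M}
Z: miss, evict M, frames {U,J,Z}
M: miss, evict Z, frames {U,J,M}
Page faults: 10.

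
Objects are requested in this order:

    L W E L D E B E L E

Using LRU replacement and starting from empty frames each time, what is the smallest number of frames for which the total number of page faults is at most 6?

f=1: 10 faults
f=2: 8 faults
f=3: 6 faults
f=4: 5 faults
f=5: 5 faults
Smallest f with faults ≤ 6 is 3.

3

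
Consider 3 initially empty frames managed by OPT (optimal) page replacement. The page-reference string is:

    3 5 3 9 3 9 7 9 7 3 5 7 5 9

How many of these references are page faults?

5

3: fault, frames {3}
5: fault, frames {3,5}
3: hit
9: fault, frames {3,5,9}
3: hit
9: hit
7: fault, evict 5, frames {3,9,7}
9: hit
7: hit
3: hit
5: fault, evict 3, frames {9,7,5}
7: hit
5: hit
9: hit
Page faults: 5.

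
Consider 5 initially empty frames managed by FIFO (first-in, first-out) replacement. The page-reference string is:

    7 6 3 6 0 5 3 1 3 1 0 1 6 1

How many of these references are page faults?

6

7: fault, frames (7)
6: fault, frames (7 6)
3: fault, frames (7 6 3)
6: hit
0: fault, frames (7 6 3 0)
5: fault, frames (7 6 3 0 5)
3: hit
1: fault, evict 7, frames (6 3 0 5 1)
3: hit
1: hit
0: hit
1: hit
6: hit
1: hit
Page faults: 6.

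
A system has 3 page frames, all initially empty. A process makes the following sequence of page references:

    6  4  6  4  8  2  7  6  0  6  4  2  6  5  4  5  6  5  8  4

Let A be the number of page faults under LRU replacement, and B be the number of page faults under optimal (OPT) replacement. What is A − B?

4

Under LRU: F F . . F F F F F . F F . F F . . . F F → 13 faults.
Under OPT: F F . . F F F . F . . F . F . . . . F . → 9 faults.
A − B = 13 − 9 = 4.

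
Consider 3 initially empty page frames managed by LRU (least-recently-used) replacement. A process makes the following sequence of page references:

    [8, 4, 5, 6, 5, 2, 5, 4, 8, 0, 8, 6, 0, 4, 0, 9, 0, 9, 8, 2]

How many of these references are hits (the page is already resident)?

8 → fault, frames {8}
4 → fault, frames {8,4}
5 → fault, frames {8,4,5}
6 → fault, evict 8, frames {4,5,6}
5 → hit
2 → fault, evict 4, frames {6,5,2}
5 → hit
4 → fault, evict 6, frames {2,5,4}
8 → fault, evict 2, frames {5,4,8}
0 → fault, evict 5, frames {4,8,0}
8 → hit
6 → fault, evict 4, frames {0,8,6}
0 → hit
4 → fault, evict 8, frames {6,0,4}
0 → hit
9 → fault, evict 6, frames {4,0,9}
0 → hit
9 → hit
8 → fault, evict 4, frames {0,9,8}
2 → fault, evict 0, frames {9,8,2}
Hits: 7.

7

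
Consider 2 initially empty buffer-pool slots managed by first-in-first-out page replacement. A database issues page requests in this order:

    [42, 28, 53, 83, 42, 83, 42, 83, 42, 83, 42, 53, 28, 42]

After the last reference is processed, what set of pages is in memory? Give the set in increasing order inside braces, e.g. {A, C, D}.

{28, 42}

42 → fault, frames [42]
28 → fault, frames [42, 28]
53 → fault, evict 42, frames [28, 53]
83 → fault, evict 28, frames [53, 83]
42 → fault, evict 53, frames [83, 42]
83 → hit
42 → hit
83 → hit
42 → hit
83 → hit
42 → hit
53 → fault, evict 83, frames [42, 53]
28 → fault, evict 42, frames [53, 28]
42 → fault, evict 53, frames [28, 42]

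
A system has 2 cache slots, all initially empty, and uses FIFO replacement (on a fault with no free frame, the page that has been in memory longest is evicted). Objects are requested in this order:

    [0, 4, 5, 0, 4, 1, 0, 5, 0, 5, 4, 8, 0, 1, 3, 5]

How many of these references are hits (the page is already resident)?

2

0 -> fault, frames {0}
4 -> fault, frames {0,4}
5 -> fault, evict 0, frames {4,5}
0 -> fault, evict 4, frames {5,0}
4 -> fault, evict 5, frames {0,4}
1 -> fault, evict 0, frames {4,1}
0 -> fault, evict 4, frames {1,0}
5 -> fault, evict 1, frames {0,5}
0 -> hit
5 -> hit
4 -> fault, evict 0, frames {5,4}
8 -> fault, evict 5, frames {4,8}
0 -> fault, evict 4, frames {8,0}
1 -> fault, evict 8, frames {0,1}
3 -> fault, evict 0, frames {1,3}
5 -> fault, evict 1, frames {3,5}
Hits: 2.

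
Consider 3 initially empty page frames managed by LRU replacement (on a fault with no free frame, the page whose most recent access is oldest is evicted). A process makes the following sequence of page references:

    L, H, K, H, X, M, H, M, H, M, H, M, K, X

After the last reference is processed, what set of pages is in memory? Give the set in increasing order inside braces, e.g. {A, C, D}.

L → miss, frames {L}
H → miss, frames {L,H}
K → miss, frames {L,H,K}
H → hit
X → miss, evict L, frames {K,H,X}
M → miss, evict K, frames {H,X,M}
H → hit
M → hit
H → hit
M → hit
H → hit
M → hit
K → miss, evict X, frames {H,M,K}
X → miss, evict H, frames {M,K,X}

{K, M, X}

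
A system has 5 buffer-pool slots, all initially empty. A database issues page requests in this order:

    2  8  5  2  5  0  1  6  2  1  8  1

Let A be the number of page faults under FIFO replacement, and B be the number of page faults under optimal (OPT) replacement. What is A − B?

Under FIFO: F F F . . F F F F . F . → 8 faults.
Under OPT: F F F . . F F F . . . . → 6 faults.
A − B = 8 − 6 = 2.

2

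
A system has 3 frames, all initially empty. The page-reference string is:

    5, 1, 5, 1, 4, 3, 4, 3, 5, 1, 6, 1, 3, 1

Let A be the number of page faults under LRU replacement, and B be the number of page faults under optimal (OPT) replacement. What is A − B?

Under LRU: F F . . F F . . F F F . F . → 8 faults.
Under OPT: F F . . F F . . . F F . . . → 6 faults.
A − B = 8 − 6 = 2.

2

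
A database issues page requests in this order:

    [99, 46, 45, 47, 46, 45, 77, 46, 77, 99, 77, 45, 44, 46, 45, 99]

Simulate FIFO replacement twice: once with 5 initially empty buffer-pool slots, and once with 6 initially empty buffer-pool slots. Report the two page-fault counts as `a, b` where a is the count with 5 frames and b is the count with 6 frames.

7, 6

5 frames: F F F F . . F . . . . . F . . F → 7 faults.
6 frames: F F F F . . F . . . . . F . . . → 6 faults.
6 < 7: adding a frame reduced faults, as is typical.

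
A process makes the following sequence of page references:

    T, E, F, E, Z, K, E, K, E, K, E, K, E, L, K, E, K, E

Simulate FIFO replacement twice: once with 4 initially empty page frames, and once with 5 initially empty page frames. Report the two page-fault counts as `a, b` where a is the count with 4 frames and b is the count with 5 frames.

7, 6

4 frames: F F F . F F . . . . . . . F . F . . → 7 faults.
5 frames: F F F . F F . . . . . . . F . . . . → 6 faults.
6 < 7: adding a frame reduced faults, as is typical.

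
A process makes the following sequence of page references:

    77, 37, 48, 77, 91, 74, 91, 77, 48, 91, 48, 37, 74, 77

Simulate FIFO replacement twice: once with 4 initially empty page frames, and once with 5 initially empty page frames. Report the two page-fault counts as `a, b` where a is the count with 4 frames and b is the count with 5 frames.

4 frames: F F F . F F . F . . . F . . → 7 faults.
5 frames: F F F . F F . . . . . . . . → 5 faults.
5 < 7: adding a frame reduced faults, as is typical.

7, 5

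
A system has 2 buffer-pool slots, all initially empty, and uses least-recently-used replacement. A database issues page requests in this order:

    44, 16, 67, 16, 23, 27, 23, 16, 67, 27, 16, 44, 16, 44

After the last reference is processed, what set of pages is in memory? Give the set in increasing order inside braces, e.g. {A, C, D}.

{16, 44}

44: miss, frames [44]
16: miss, frames [44, 16]
67: miss, evict 44, frames [16, 67]
16: hit
23: miss, evict 67, frames [16, 23]
27: miss, evict 16, frames [23, 27]
23: hit
16: miss, evict 27, frames [23, 16]
67: miss, evict 23, frames [16, 67]
27: miss, evict 16, frames [67, 27]
16: miss, evict 67, frames [27, 16]
44: miss, evict 27, frames [16, 44]
16: hit
44: hit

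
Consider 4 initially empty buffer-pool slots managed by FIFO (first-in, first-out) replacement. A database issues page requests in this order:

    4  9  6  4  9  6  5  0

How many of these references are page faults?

4 → miss, frames [4]
9 → miss, frames [4, 9]
6 → miss, frames [4, 9, 6]
4 → hit
9 → hit
6 → hit
5 → miss, frames [4, 9, 6, 5]
0 → miss, evict 4, frames [9, 6, 5, 0]
Page faults: 5.

5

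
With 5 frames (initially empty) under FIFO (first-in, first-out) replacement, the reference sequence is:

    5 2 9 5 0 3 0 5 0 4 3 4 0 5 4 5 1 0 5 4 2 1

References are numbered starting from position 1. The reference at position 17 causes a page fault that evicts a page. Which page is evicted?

9

pos 1: 5 → fault, frames {5}
pos 2: 2 → fault, frames {5,2}
pos 3: 9 → fault, frames {5,2,9}
pos 4: 5 → hit
pos 5: 0 → fault, frames {5,2,9,0}
pos 6: 3 → fault, frames {5,2,9,0,3}
pos 7: 0 → hit
pos 8: 5 → hit
pos 9: 0 → hit
pos 10: 4 → fault, evict 5, frames {2,9,0,3,4}
pos 11: 3 → hit
pos 12: 4 → hit
pos 13: 0 → hit
pos 14: 5 → fault, evict 2, frames {9,0,3,4,5}
pos 15: 4 → hit
pos 16: 5 → hit
pos 17: 1 → fault, evict 9, frames {0,3,4,5,1}
At position 17, page 9 is evicted.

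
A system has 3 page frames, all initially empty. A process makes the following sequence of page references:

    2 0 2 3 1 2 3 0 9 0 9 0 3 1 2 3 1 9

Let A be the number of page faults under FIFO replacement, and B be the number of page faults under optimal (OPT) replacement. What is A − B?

Under FIFO: F F . F F F . F F . . . F F F . . F → 11 faults.
Under OPT: F F . F F . . F F . . . . F F . . F → 9 faults.
A − B = 11 − 9 = 2.

2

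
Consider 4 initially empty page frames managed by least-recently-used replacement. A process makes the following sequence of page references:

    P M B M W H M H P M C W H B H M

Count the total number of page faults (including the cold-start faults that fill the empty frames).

P -> fault, frames [P]
M -> fault, frames [P, M]
B -> fault, frames [P, M, B]
M -> hit
W -> fault, frames [P, B, M, W]
H -> fault, evict P, frames [B, M, W, H]
M -> hit
H -> hit
P -> fault, evict B, frames [W, M, H, P]
M -> hit
C -> fault, evict W, frames [H, P, M, C]
W -> fault, evict H, frames [P, M, C, W]
H -> fault, evict P, frames [M, C, W, H]
B -> fault, evict M, frames [C, W, H, B]
H -> hit
M -> fault, evict C, frames [W, B, H, M]
Page faults: 11.

11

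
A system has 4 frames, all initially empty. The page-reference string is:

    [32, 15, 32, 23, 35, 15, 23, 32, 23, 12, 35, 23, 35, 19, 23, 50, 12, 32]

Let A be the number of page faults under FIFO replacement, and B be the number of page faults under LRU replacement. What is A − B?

Under FIFO: F F . F F . . . . F . . . F . F . F → 8 faults.
Under LRU: F F . F F . . . . F F . . F . F F F → 10 faults.
A − B = 8 − 10 = -2.

-2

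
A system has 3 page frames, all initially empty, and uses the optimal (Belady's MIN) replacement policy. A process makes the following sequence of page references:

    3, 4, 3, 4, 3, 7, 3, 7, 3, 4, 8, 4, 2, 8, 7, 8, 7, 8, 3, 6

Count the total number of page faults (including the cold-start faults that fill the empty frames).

3 -> fault, frames (3)
4 -> fault, frames (3 4)
3 -> hit
4 -> hit
3 -> hit
7 -> fault, frames (3 4 7)
3 -> hit
7 -> hit
3 -> hit
4 -> hit
8 -> fault, evict 3, frames (4 7 8)
4 -> hit
2 -> fault, evict 4, frames (7 8 2)
8 -> hit
7 -> hit
8 -> hit
7 -> hit
8 -> hit
3 -> fault, evict 2, frames (7 8 3)
6 -> fault, evict 3, frames (7 8 6)
Page faults: 7.

7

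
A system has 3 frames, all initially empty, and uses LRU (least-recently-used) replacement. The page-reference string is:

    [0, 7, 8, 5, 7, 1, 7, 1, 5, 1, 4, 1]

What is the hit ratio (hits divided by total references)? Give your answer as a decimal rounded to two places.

0 -> fault, frames [0]
7 -> fault, frames [0, 7]
8 -> fault, frames [0, 7, 8]
5 -> fault, evict 0, frames [7, 8, 5]
7 -> hit
1 -> fault, evict 8, frames [5, 7, 1]
7 -> hit
1 -> hit
5 -> hit
1 -> hit
4 -> fault, evict 7, frames [5, 1, 4]
1 -> hit
Hits: 6 of 12 references → 6/12 = 0.5000.

0.50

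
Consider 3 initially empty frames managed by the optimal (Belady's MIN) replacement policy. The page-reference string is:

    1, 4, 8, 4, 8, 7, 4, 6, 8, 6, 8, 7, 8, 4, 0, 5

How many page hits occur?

8

1 → miss, frames {1}
4 → miss, frames {1,4}
8 → miss, frames {1,4,8}
4 → hit
8 → hit
7 → miss, evict 1, frames {4,8,7}
4 → hit
6 → miss, evict 4, frames {8,7,6}
8 → hit
6 → hit
8 → hit
7 → hit
8 → hit
4 → miss, evict 6, frames {8,7,4}
0 → miss, evict 4, frames {8,7,0}
5 → miss, evict 0, frames {8,7,5}
Hits: 8.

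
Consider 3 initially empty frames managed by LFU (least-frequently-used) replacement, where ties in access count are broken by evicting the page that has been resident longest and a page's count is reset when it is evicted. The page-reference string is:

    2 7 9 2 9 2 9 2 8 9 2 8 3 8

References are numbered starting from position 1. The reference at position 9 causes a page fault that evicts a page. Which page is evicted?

pos 1: 2: miss, frames (2)
pos 2: 7: miss, frames (2 7)
pos 3: 9: miss, frames (2 7 9)
pos 4: 2: hit
pos 5: 9: hit
pos 6: 2: hit
pos 7: 9: hit
pos 8: 2: hit
pos 9: 8: miss, evict 7, frames (2 9 8)
At position 9, page 7 is evicted.

7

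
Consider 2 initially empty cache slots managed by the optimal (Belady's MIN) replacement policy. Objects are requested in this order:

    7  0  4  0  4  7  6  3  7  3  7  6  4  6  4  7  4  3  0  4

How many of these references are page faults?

11

7 -> miss, frames [7]
0 -> miss, frames [7, 0]
4 -> miss, evict 7, frames [0, 4]
0 -> hit
4 -> hit
7 -> miss, evict 0, frames [4, 7]
6 -> miss, evict 4, frames [7, 6]
3 -> miss, evict 6, frames [7, 3]
7 -> hit
3 -> hit
7 -> hit
6 -> miss, evict 3, frames [7, 6]
4 -> miss, evict 7, frames [6, 4]
6 -> hit
4 -> hit
7 -> miss, evict 6, frames [4, 7]
4 -> hit
3 -> miss, evict 7, frames [4, 3]
0 -> miss, evict 3, frames [4, 0]
4 -> hit
Page faults: 11.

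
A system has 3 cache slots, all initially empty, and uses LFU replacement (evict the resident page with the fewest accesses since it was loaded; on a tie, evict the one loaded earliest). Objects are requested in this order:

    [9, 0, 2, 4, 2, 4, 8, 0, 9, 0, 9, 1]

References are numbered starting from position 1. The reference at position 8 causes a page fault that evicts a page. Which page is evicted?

pos 1: 9 → fault, frames (9)
pos 2: 0 → fault, frames (9 0)
pos 3: 2 → fault, frames (9 0 2)
pos 4: 4 → fault, evict 9, frames (0 2 4)
pos 5: 2 → hit
pos 6: 4 → hit
pos 7: 8 → fault, evict 0, frames (2 4 8)
pos 8: 0 → fault, evict 8, frames (2 4 0)
At position 8, page 8 is evicted.

8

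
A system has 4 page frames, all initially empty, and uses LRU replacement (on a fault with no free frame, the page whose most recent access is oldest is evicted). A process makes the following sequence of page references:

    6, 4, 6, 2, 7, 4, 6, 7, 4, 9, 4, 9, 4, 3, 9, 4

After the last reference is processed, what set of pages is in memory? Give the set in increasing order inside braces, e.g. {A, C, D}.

6 -> fault, frames [6]
4 -> fault, frames [6, 4]
6 -> hit
2 -> fault, frames [4, 6, 2]
7 -> fault, frames [4, 6, 2, 7]
4 -> hit
6 -> hit
7 -> hit
4 -> hit
9 -> fault, evict 2, frames [6, 7, 4, 9]
4 -> hit
9 -> hit
4 -> hit
3 -> fault, evict 6, frames [7, 9, 4, 3]
9 -> hit
4 -> hit

{3, 4, 7, 9}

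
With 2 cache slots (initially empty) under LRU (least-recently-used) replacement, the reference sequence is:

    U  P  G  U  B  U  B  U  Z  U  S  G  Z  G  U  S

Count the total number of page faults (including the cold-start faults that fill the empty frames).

U: miss, frames (U)
P: miss, frames (U P)
G: miss, evict U, frames (P G)
U: miss, evict P, frames (G U)
B: miss, evict G, frames (U B)
U: hit
B: hit
U: hit
Z: miss, evict B, frames (U Z)
U: hit
S: miss, evict Z, frames (U S)
G: miss, evict U, frames (S G)
Z: miss, evict S, frames (G Z)
G: hit
U: miss, evict Z, frames (G U)
S: miss, evict G, frames (U S)
Page faults: 11.

11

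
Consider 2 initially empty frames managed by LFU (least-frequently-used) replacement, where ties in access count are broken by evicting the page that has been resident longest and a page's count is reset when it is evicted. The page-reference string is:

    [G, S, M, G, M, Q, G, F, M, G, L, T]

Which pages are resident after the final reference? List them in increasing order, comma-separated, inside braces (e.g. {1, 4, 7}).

{M, T}

G -> fault, frames (G)
S -> fault, frames (G S)
M -> fault, evict G, frames (S M)
G -> fault, evict S, frames (M G)
M -> hit
Q -> fault, evict G, frames (M Q)
G -> fault, evict Q, frames (M G)
F -> fault, evict G, frames (M F)
M -> hit
G -> fault, evict F, frames (M G)
L -> fault, evict G, frames (M L)
T -> fault, evict L, frames (M T)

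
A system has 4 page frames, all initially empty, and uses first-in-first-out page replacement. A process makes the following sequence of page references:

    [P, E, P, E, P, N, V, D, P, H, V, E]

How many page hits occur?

4

P → miss, frames [P]
E → miss, frames [P, E]
P → hit
E → hit
P → hit
N → miss, frames [P, E, N]
V → miss, frames [P, E, N, V]
D → miss, evict P, frames [E, N, V, D]
P → miss, evict E, frames [N, V, D, P]
H → miss, evict N, frames [V, D, P, H]
V → hit
E → miss, evict V, frames [D, P, H, E]
Hits: 4.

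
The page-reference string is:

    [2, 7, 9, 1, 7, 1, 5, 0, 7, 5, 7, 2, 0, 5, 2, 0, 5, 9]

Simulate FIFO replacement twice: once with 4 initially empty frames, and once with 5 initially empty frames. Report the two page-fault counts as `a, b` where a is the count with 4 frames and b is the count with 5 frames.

4 frames: F F F F . . F F F . . F . . . . . F → 9 faults.
5 frames: F F F F . . F F . . . F . . . . . . → 7 faults.
7 < 9: adding a frame reduced faults, as is typical.

9, 7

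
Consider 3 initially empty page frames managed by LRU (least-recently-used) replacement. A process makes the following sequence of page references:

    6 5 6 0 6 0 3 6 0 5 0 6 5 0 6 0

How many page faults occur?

5

6: miss, frames {6}
5: miss, frames {6,5}
6: hit
0: miss, frames {5,6,0}
6: hit
0: hit
3: miss, evict 5, frames {6,0,3}
6: hit
0: hit
5: miss, evict 3, frames {6,0,5}
0: hit
6: hit
5: hit
0: hit
6: hit
0: hit
Page faults: 5.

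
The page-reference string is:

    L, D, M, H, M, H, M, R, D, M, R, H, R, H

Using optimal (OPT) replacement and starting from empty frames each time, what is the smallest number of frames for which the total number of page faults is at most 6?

3

f=1: 14 faults
f=2: 8 faults
f=3: 6 faults
f=4: 5 faults
f=5: 5 faults
Smallest f with faults ≤ 6 is 3.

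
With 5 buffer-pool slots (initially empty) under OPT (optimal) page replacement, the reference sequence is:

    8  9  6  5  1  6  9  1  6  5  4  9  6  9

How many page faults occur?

8 → miss, frames {8}
9 → miss, frames {8,9}
6 → miss, frames {8,9,6}
5 → miss, frames {8,9,6,5}
1 → miss, frames {8,9,6,5,1}
6 → hit
9 → hit
1 → hit
6 → hit
5 → hit
4 → miss, evict 1, frames {8,9,6,5,4}
9 → hit
6 → hit
9 → hit
Page faults: 6.

6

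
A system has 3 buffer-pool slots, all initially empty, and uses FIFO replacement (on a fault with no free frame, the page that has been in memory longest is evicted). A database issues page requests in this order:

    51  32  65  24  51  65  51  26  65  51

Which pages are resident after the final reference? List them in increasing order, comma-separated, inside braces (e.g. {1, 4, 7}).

{26, 51, 65}

51 → miss, frames [51]
32 → miss, frames [51, 32]
65 → miss, frames [51, 32, 65]
24 → miss, evict 51, frames [32, 65, 24]
51 → miss, evict 32, frames [65, 24, 51]
65 → hit
51 → hit
26 → miss, evict 65, frames [24, 51, 26]
65 → miss, evict 24, frames [51, 26, 65]
51 → hit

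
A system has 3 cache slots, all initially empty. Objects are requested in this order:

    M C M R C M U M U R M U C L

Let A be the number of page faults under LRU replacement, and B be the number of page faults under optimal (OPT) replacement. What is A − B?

1

Under LRU: F F . F . . F . . F . . F F → 7 faults.
Under OPT: F F . F . . F . . . . . F F → 6 faults.
A − B = 7 − 6 = 1.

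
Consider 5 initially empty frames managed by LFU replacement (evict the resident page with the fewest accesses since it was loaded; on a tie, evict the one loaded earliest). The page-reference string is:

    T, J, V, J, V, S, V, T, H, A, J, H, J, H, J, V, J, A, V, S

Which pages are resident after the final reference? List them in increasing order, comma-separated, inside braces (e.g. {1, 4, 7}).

T -> fault, frames {T}
J -> fault, frames {T,J}
V -> fault, frames {T,J,V}
J -> hit
V -> hit
S -> fault, frames {T,J,V,S}
V -> hit
T -> hit
H -> fault, frames {T,J,V,S,H}
A -> fault, evict S, frames {T,J,V,H,A}
J -> hit
H -> hit
J -> hit
H -> hit
J -> hit
V -> hit
J -> hit
A -> hit
V -> hit
S -> fault, evict T, frames {J,V,H,A,S}

{A, H, J, S, V}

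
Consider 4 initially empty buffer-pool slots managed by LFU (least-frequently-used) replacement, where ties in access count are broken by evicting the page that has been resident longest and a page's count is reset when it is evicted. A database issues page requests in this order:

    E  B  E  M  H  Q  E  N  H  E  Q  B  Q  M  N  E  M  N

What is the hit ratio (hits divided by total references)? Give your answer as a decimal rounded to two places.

E -> fault, frames (E)
B -> fault, frames (E B)
E -> hit
M -> fault, frames (E B M)
H -> fault, frames (E B M H)
Q -> fault, evict B, frames (E M H Q)
E -> hit
N -> fault, evict M, frames (E H Q N)
H -> hit
E -> hit
Q -> hit
B -> fault, evict N, frames (E H Q B)
Q -> hit
M -> fault, evict B, frames (E H Q M)
N -> fault, evict M, frames (E H Q N)
E -> hit
M -> fault, evict N, frames (E H Q M)
N -> fault, evict M, frames (E H Q N)
Hits: 7 of 18 references → 7/18 = 0.3889.

0.39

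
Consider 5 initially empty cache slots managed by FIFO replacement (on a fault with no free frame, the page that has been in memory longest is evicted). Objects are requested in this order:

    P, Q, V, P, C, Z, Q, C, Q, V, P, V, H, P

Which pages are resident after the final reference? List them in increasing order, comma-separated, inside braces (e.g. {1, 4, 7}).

P: miss, frames (P)
Q: miss, frames (P Q)
V: miss, frames (P Q V)
P: hit
C: miss, frames (P Q V C)
Z: miss, frames (P Q V C Z)
Q: hit
C: hit
Q: hit
V: hit
P: hit
V: hit
H: miss, evict P, frames (Q V C Z H)
P: miss, evict Q, frames (V C Z H P)

{C, H, P, V, Z}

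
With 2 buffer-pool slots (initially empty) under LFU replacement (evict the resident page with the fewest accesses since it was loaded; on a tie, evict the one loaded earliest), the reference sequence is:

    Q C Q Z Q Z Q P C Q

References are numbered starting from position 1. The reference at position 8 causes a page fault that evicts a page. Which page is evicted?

Z

pos 1: Q -> miss, frames (Q)
pos 2: C -> miss, frames (Q C)
pos 3: Q -> hit
pos 4: Z -> miss, evict C, frames (Q Z)
pos 5: Q -> hit
pos 6: Z -> hit
pos 7: Q -> hit
pos 8: P -> miss, evict Z, frames (Q P)
At position 8, page Z is evicted.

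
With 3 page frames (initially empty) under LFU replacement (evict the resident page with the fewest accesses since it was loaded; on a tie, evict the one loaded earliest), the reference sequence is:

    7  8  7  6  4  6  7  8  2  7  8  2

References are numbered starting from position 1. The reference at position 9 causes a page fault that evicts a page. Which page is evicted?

8

pos 1: 7 → miss, frames [7]
pos 2: 8 → miss, frames [7, 8]
pos 3: 7 → hit
pos 4: 6 → miss, frames [7, 8, 6]
pos 5: 4 → miss, evict 8, frames [7, 6, 4]
pos 6: 6 → hit
pos 7: 7 → hit
pos 8: 8 → miss, evict 4, frames [7, 6, 8]
pos 9: 2 → miss, evict 8, frames [7, 6, 2]
At position 9, page 8 is evicted.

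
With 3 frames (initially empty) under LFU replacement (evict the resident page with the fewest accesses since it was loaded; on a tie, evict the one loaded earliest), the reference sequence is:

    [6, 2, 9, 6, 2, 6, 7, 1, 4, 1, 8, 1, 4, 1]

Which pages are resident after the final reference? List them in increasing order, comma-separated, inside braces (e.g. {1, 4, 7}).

{1, 2, 6}

6 -> miss, frames {6}
2 -> miss, frames {6,2}
9 -> miss, frames {6,2,9}
6 -> hit
2 -> hit
6 -> hit
7 -> miss, evict 9, frames {6,2,7}
1 -> miss, evict 7, frames {6,2,1}
4 -> miss, evict 1, frames {6,2,4}
1 -> miss, evict 4, frames {6,2,1}
8 -> miss, evict 1, frames {6,2,8}
1 -> miss, evict 8, frames {6,2,1}
4 -> miss, evict 1, frames {6,2,4}
1 -> miss, evict 4, frames {6,2,1}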